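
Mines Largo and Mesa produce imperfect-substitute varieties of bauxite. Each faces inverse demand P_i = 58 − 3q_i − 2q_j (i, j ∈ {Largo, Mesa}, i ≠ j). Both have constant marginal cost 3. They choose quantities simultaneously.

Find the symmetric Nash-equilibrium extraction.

Mine Largo's profit: π = q_{Largo}(58 − 3q_{Largo} − 2q_{Mesa}) − 3q_{Largo}.
∂π/∂q_{Largo} = 55 − 6q_{Largo} − 2q_{Mesa} = 0 ⇒ q_{Largo} = 55/6 − (1/3)q_{Mesa}.
The game is symmetric, so in equilibrium q_{Mesa} = q_{Largo}: the reaction function gives (4/3)q_{Largo} = 55/6, hence q_{Largo} = 6.875.

6.875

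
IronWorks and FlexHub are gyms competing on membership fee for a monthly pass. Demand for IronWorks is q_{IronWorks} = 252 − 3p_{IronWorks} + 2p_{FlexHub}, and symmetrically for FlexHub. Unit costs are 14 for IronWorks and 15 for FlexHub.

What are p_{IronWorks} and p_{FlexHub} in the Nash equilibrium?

73.6875, 74.0625

IronWorks's profit: π = (p_{IronWorks} − 14)(252 − 3p_{IronWorks} + 2p_{FlexHub}).
∂π/∂p_{IronWorks} = 294 − 6p_{IronWorks} + 2p_{FlexHub} = 0 ⇒ p_{IronWorks} = 49 + (1/3)p_{FlexHub}.
Similarly p_{FlexHub} = 49.5 + (1/3)p_{IronWorks}.
Substituting the second reaction function into the first: p_{IronWorks} = 49 + (1/3)(49.5 + (1/3)p_{IronWorks}), which gives (8/9)p_{IronWorks} = 65.5 ⇒ p_{IronWorks} = 73.6875.
Then p_{FlexHub} = 49.5 + (1/3)·73.6875 = 74.0625.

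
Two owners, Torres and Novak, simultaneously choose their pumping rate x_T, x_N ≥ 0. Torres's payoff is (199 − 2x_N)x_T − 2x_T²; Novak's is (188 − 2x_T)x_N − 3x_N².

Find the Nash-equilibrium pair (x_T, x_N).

40.9, 17.7

Expanding Torres's payoff: 199x_T − 2x_Nx_T − 2x_T².
∂π/∂x_T = 199 − 2x_N − 4x_T = 0, so x_T = 49.75 − 0.5x_N.
Likewise for Novak: x_N = 94/3 − (1/3)x_T.
Solving the two reaction functions simultaneously: (1 − (−0.5)(−1/3))x_T = 49.75 − 0.5·(94/3), so (5/6)x_T = 409/12 and x_T = 40.9.
Then x_N = 94/3 − (1/3)·40.9 = 17.7.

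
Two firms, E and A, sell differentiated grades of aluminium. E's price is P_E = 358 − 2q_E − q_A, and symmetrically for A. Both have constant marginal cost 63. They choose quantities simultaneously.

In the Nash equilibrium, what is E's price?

Firm E's profit: π = q_E(358 − 2q_E − q_A) − 63q_E.
∂π/∂q_E = 295 − 4q_E − q_A = 0 ⇒ q_E = 73.75 − 0.25q_A.
Setting q_E = q_A in the reaction function: q_E = 73.75 − 0.25q_E, so q_E = 73.75 / 1.25 = 59.
P_E = 358 − 2·59 − 59 = 181.

181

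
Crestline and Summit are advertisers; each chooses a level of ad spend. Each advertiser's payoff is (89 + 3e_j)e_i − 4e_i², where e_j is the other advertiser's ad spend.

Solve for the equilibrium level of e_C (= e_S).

Crestline's payoff is (89 + 3e_S)e_C − 4e_C².
∂π/∂e_C = 89 + 3e_S − 8e_C = 0, so e_C = 11.125 + 0.375e_S.
Setting e_C = e_S in the reaction function: e_C = 11.125 + 0.375e_C, so e_C = 11.125 / 0.625 = 17.8.

17.8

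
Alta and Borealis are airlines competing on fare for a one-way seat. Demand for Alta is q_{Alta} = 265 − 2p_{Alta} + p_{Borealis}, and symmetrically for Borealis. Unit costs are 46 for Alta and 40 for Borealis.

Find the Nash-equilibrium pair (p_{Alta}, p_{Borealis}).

118.2, 115.8

Alta's profit: π = (p_{Alta} − 46)(265 − 2p_{Alta} + p_{Borealis}).
∂π/∂p_{Alta} = 357 − 4p_{Alta} + p_{Borealis} = 0 ⇒ p_{Alta} = 89.25 + 0.25p_{Borealis}.
Similarly p_{Borealis} = 86.25 + 0.25p_{Alta}.
Plugging p_{Borealis} into Alta's best response: p_{Alta} = 89.25 + 0.25(86.25 + 0.25p_{Alta}) ⇒ 0.9375p_{Alta} = 110.8125, so p_{Alta} = 118.2.
Then p_{Borealis} = 86.25 + 0.25·118.2 = 115.8.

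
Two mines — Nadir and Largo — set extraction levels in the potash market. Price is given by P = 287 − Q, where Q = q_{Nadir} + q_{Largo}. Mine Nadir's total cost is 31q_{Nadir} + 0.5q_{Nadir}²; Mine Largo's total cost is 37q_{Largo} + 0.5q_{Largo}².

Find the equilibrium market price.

Mine Nadir's profit: π = q_{Nadir}(287 − (q_{Nadir} + q_{Largo})) − 31q_{Nadir} − 0.5q_{Nadir}².
∂π/∂q_{Nadir} = 256 − 3q_{Nadir} − q_{Largo} = 0, so q_{Nadir} = 256/3 − (1/3)q_{Largo}.
By the same steps for Largo: q_{Largo} = 250/3 − (1/3)q_{Nadir}.
Plugging q_{Largo} into Nadir's best response: q_{Nadir} = 256/3 − (1/3)(250/3 − (1/3)q_{Nadir}) ⇒ (8/9)q_{Nadir} = 518/9, so q_{Nadir} = 64.75.
Then q_{Largo} = 250/3 − (1/3)·64.75 = 61.75.
Equilibrium price: P = 287 − 126.5 = 160.5.

160.5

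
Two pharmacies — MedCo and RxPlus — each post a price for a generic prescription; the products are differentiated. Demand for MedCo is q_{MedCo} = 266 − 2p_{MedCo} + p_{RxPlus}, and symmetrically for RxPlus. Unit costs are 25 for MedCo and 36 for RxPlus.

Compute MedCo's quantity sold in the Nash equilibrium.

163.6

MedCo's profit: π = (p_{MedCo} − 25)(266 − 2p_{MedCo} + p_{RxPlus}).
∂π/∂p_{MedCo} = 316 − 4p_{MedCo} + p_{RxPlus} = 0 ⇒ p_{MedCo} = 79 + 0.25p_{RxPlus}.
Similarly p_{RxPlus} = 84.5 + 0.25p_{MedCo}.
Plugging p_{RxPlus} into MedCo's best response: p_{MedCo} = 79 + 0.25(84.5 + 0.25p_{MedCo}) ⇒ 0.9375p_{MedCo} = 100.125, so p_{MedCo} = 106.8.
Then p_{RxPlus} = 84.5 + 0.25·106.8 = 111.2.
q_{MedCo} = 266 − 2·106.8 + 111.2 = 163.6.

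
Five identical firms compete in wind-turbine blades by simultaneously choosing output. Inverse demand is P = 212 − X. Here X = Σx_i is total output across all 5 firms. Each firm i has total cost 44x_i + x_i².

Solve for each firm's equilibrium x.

A representative firm's profit is π_i = x_i(212 − X) − 44x_i − x_i², with X = x_i + Σ_{j≠i} x_j.
First-order condition: 168 − 4x_i − Σ_{j≠i} x_j = 0.
In a symmetric equilibrium every firm chooses the same x, so Σ_{j≠i} x_j = 4x. The condition becomes 168 − 8x = 0, giving x = 168/8 = 21.

21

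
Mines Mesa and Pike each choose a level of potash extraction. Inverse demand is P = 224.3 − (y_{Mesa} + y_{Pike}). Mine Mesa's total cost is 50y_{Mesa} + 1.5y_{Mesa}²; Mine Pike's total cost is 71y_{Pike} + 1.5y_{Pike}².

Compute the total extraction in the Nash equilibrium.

Mine Mesa's profit: π = y_{Mesa}(224.3 − (y_{Mesa} + y_{Pike})) − 50y_{Mesa} − 1.5y_{Mesa}².
∂π/∂y_{Mesa} = 174.3 − 5y_{Mesa} − y_{Pike} = 0, so y_{Mesa} = 34.86 − 0.2y_{Pike}.
By the same steps for Pike: y_{Pike} = 30.66 − 0.2y_{Mesa}.
Substituting the second reaction function into the first: y_{Mesa} = 34.86 − 0.2(30.66 − 0.2y_{Mesa}), which gives 0.96y_{Mesa} = 28.728 ⇒ y_{Mesa} = 29.925.
Then y_{Pike} = 30.66 − 0.2·29.925 = 24.675.
Total extraction: 29.925 + 24.675 = 54.6.

54.6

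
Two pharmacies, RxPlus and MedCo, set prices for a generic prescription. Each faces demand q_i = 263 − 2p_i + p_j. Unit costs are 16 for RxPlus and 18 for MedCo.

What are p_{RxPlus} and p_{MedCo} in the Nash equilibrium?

98.6, 99.4

RxPlus's profit: π = (p_{RxPlus} − 16)(263 − 2p_{RxPlus} + p_{MedCo}).
∂π/∂p_{RxPlus} = 295 − 4p_{RxPlus} + p_{MedCo} = 0 ⇒ p_{RxPlus} = 73.75 + 0.25p_{MedCo}.
Similarly p_{MedCo} = 74.75 + 0.25p_{RxPlus}.
Substituting the second reaction function into the first: p_{RxPlus} = 73.75 + 0.25(74.75 + 0.25p_{RxPlus}), which gives 0.9375p_{RxPlus} = 92.4375 ⇒ p_{RxPlus} = 98.6.
Then p_{MedCo} = 74.75 + 0.25·98.6 = 99.4.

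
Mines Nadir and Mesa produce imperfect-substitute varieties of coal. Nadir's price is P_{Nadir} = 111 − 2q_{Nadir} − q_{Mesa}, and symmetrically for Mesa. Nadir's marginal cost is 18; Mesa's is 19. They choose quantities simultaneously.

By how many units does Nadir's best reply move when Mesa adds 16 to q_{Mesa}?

-4

Mine Nadir's profit: π = q_{Nadir}(111 − 2q_{Nadir} − q_{Mesa}) − 18q_{Nadir}.
∂π/∂q_{Nadir} = 93 − 4q_{Nadir} − q_{Mesa} = 0 ⇒ q_{Nadir} = 23.25 − 0.25q_{Mesa}.
The reaction-function slope is −0.25, so a 16-unit rise in q_{Mesa} moves q_{Nadir} by −0.25 × 16 = −4. Nadir's best response falls — the actions are strategic substitutes.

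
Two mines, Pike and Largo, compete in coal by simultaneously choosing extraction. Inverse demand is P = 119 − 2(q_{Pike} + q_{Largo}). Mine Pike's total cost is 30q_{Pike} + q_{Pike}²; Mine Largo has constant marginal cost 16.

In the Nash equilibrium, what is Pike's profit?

168.75

Mine Pike's profit: π = q_{Pike}(119 − 2(q_{Pike} + q_{Largo})) − 30q_{Pike} − q_{Pike}².
∂π/∂q_{Pike} = 89 − 6q_{Pike} − 2q_{Largo} = 0, so q_{Pike} = 89/6 − (1/3)q_{Largo}.
For Largo: ∂π/∂q_{Largo} = 103 − 4q_{Largo} − 2q_{Pike} = 0 ⇒ q_{Largo} = 25.75 − 0.5q_{Pike}.
Plugging q_{Largo} into Pike's best response: q_{Pike} = 89/6 − (1/3)(25.75 − 0.5q_{Pike}) ⇒ (5/6)q_{Pike} = 6.25, so q_{Pike} = 7.5.
Then q_{Largo} = 25.75 − 0.5·7.5 = 22.
Price P = 119 − 2·29.5 = 60.
Pike's profit: (60 − 30)·7.5 − (7.5)² = 168.75.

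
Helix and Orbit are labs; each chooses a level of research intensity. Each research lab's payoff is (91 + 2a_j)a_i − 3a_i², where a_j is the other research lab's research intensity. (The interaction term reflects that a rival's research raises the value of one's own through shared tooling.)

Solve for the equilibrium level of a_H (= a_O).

Helix's payoff is (91 + 2a_O)a_H − 3a_H².
∂π/∂a_H = 91 + 2a_O − 6a_H = 0, so a_H = 91/6 + (1/3)a_O.
By symmetry a_O = a_H; substituting into the reaction function, (2/3)a_H = 91/6 and a_H = 22.75.

22.75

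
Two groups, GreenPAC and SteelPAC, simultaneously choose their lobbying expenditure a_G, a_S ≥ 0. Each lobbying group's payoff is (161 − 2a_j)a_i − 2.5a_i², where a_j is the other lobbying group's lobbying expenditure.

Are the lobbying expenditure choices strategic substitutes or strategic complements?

strategic substitutes

GreenPAC's payoff is (161 − 2a_S)a_G − 2.5a_G².
∂π/∂a_G = 161 − 2a_S − 5a_G = 0, so a_G = 32.2 − 0.4a_S.
The best-response slope da_G/da_S = −0.4 < 0: the reaction function is downward-sloping, so the choices are strategic substitutes.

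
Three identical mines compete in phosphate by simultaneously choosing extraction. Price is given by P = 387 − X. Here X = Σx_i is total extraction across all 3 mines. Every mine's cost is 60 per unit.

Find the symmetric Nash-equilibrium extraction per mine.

A representative mine's profit is π_i = x_i(387 − X) − 60x_i, with X = x_i + Σ_{j≠i} x_j.
First-order condition: 327 − 2x_i − Σ_{j≠i} x_j = 0.
With identical mines, set every x_j = x: then 327 − 2x − 2x = 0, i.e. x = 327/4 = 81.75.

81.75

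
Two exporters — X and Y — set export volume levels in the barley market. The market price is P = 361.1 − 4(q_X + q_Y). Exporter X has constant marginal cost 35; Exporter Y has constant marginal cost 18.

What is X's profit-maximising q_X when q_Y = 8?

Exporter X's profit: π = q_X(361.1 − 4(q_X + q_Y)) − 35q_X.
∂π/∂q_X = 326.1 − 8q_X − 4q_Y = 0, so q_X = 40.7625 − 0.5q_Y.
At q_Y = 8: q_X = 40.7625 − 0.5·8 = 36.7625.

36.7625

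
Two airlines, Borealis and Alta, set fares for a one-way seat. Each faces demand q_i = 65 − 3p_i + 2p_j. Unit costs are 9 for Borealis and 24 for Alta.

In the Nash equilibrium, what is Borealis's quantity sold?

Borealis's profit: π = (p_{Borealis} − 9)(65 − 3p_{Borealis} + 2p_{Alta}).
∂π/∂p_{Borealis} = 92 − 6p_{Borealis} + 2p_{Alta} = 0 ⇒ p_{Borealis} = 46/3 + (1/3)p_{Alta}.
Similarly p_{Alta} = 137/6 + (1/3)p_{Borealis}.
Substituting the second reaction function into the first: p_{Borealis} = 46/3 + (1/3)(137/6 + (1/3)p_{Borealis}), which gives (8/9)p_{Borealis} = 413/18 ⇒ p_{Borealis} = 25.8125.
Then p_{Alta} = 137/6 + (1/3)·25.8125 = 31.4375.
q_{Borealis} = 65 − 3·25.8125 + 2·31.4375 = 50.4375.

50.4375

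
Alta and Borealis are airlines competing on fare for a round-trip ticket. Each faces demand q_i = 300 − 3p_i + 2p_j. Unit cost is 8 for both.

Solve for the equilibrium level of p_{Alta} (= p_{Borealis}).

81

Alta's profit: π = (p_{Alta} − 8)(300 − 3p_{Alta} + 2p_{Borealis}).
∂π/∂p_{Alta} = 324 − 6p_{Alta} + 2p_{Borealis} = 0 ⇒ p_{Alta} = 54 + (1/3)p_{Borealis}.
By symmetry p_{Borealis} = p_{Alta}; substituting into the reaction function, (2/3)p_{Alta} = 54 and p_{Alta} = 81.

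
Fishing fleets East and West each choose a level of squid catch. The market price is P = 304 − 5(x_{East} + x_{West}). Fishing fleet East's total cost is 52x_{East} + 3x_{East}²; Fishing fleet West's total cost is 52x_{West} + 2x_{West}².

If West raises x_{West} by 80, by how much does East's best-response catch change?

Fishing fleet East's profit: π = x_{East}(304 − 5(x_{East} + x_{West})) − 52x_{East} − 3x_{East}².
∂π/∂x_{East} = 252 − 16x_{East} − 5x_{West} = 0, so x_{East} = 15.75 − 0.3125x_{West}.
The reaction-function slope is −0.3125, so an 80-unit rise in x_{West} moves x_{East} by −0.3125 × 80 = −25. East's best response falls — the actions are strategic substitutes.

-25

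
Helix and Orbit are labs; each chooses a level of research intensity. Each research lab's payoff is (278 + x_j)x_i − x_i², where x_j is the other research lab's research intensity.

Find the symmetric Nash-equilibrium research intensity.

Helix's payoff is (278 + x_O)x_H − x_H².
∂π/∂x_H = 278 + x_O − 2x_H = 0, so x_H = 139 + 0.5x_O.
By symmetry x_O = x_H; substituting into the reaction function, 0.5x_H = 139 and x_H = 278.

278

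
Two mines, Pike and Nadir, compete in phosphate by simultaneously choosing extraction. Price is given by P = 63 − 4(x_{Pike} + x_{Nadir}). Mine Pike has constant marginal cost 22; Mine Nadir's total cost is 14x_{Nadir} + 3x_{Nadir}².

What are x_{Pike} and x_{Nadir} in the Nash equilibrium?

Mine Pike's profit: π = x_{Pike}(63 − 4(x_{Pike} + x_{Nadir})) − 22x_{Pike}.
∂π/∂x_{Pike} = 41 − 8x_{Pike} − 4x_{Nadir} = 0, so x_{Pike} = 5.125 − 0.5x_{Nadir}.
For Nadir: ∂π/∂x_{Nadir} = 49 − 14x_{Nadir} − 4x_{Pike} = 0 ⇒ x_{Nadir} = 3.5 − (2/7)x_{Pike}.
Plugging x_{Nadir} into Pike's best response: x_{Pike} = 5.125 − 0.5(3.5 − (2/7)x_{Pike}) ⇒ (6/7)x_{Pike} = 3.375, so x_{Pike} = 3.9375.
Then x_{Nadir} = 3.5 − (2/7)·3.9375 = 2.375.

3.9375, 2.375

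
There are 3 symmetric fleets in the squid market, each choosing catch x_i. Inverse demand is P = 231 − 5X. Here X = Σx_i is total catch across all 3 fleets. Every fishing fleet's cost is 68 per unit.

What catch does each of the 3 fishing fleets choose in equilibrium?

8.15

A representative fishing fleet's profit is π_i = x_i(231 − 5X) − 68x_i, with X = x_i + Σ_{j≠i} x_j.
First-order condition: 163 − 10x_i − 5Σ_{j≠i} x_j = 0.
In a symmetric equilibrium every fishing fleet chooses the same x, so Σ_{j≠i} x_j = 2x. The condition becomes 163 − 20x = 0, giving x = 163/20 = 8.15.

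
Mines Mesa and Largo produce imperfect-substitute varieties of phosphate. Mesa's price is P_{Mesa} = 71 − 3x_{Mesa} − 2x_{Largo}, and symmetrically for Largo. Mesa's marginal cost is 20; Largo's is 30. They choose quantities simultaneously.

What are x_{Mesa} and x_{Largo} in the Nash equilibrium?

7, 4.5

Mine Mesa's profit: π = x_{Mesa}(71 − 3x_{Mesa} − 2x_{Largo}) − 20x_{Mesa}.
∂π/∂x_{Mesa} = 51 − 6x_{Mesa} − 2x_{Largo} = 0 ⇒ x_{Mesa} = 8.5 − (1/3)x_{Largo}.
Similarly x_{Largo} = 41/6 − (1/3)x_{Mesa}.
Solving the two reaction functions simultaneously: (1 − (−1/3)(−1/3))x_{Mesa} = 8.5 − (1/3)·(41/6), so (8/9)x_{Mesa} = 56/9 and x_{Mesa} = 7.
Then x_{Largo} = 41/6 − (1/3)·7 = 4.5.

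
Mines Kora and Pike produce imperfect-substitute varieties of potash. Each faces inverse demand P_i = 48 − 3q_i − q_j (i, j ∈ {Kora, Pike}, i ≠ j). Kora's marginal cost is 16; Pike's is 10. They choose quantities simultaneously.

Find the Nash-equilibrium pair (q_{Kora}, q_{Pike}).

4.4, 5.6

Mine Kora's profit: π = q_{Kora}(48 − 3q_{Kora} − q_{Pike}) − 16q_{Kora}.
∂π/∂q_{Kora} = 32 − 6q_{Kora} − q_{Pike} = 0 ⇒ q_{Kora} = 16/3 − (1/6)q_{Pike}.
Similarly q_{Pike} = 19/3 − (1/6)q_{Kora}.
Solving the two reaction functions simultaneously: (1 − (−1/6)(−1/6))q_{Kora} = 16/3 − (1/6)·(19/3), so (35/36)q_{Kora} = 77/18 and q_{Kora} = 4.4.
Then q_{Pike} = 19/3 − (1/6)·4.4 = 5.6.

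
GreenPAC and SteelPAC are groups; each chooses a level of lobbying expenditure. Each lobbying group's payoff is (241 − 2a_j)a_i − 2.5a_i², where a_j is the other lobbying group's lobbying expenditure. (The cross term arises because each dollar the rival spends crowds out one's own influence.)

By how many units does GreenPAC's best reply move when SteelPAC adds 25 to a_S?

GreenPAC's payoff is (241 − 2a_S)a_G − 2.5a_G².
∂π/∂a_G = 241 − 2a_S − 5a_G = 0, so a_G = 48.2 − 0.4a_S.
The reaction-function slope is −0.4, so a 25-unit rise in a_S moves a_G by −0.4 × 25 = −10. GreenPAC's best response falls — the actions are strategic substitutes.

-10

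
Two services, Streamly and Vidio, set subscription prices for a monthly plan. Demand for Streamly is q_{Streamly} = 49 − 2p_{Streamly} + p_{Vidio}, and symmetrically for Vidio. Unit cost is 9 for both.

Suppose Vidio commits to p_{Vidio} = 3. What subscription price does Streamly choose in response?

17.5

Streamly's profit: π = (p_{Streamly} − 9)(49 − 2p_{Streamly} + p_{Vidio}).
∂π/∂p_{Streamly} = 67 − 4p_{Streamly} + p_{Vidio} = 0 ⇒ p_{Streamly} = 16.75 + 0.25p_{Vidio}.
At p_{Vidio} = 3: p_{Streamly} = 16.75 + 0.25·3 = 17.5.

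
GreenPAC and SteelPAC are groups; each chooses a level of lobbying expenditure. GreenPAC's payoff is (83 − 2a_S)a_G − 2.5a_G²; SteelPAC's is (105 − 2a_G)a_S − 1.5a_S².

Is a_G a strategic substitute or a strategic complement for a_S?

strategic substitutes

Expanding GreenPAC's payoff: 83a_G − 2a_Sa_G − 2.5a_G².
∂π/∂a_G = 83 − 2a_S − 5a_G = 0, so a_G = 16.6 − 0.4a_S.
The best-response slope da_G/da_S = −0.4 < 0: the reaction function is downward-sloping, so the choices are strategic substitutes.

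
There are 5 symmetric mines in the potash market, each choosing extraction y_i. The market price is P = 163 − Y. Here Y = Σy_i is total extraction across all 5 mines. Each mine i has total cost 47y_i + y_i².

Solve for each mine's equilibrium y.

14.5

A representative mine's profit is π_i = y_i(163 − Y) − 47y_i − y_i², with Y = y_i + Σ_{j≠i} y_j.
First-order condition: 116 − 4y_i − Σ_{j≠i} y_j = 0.
Imposing symmetry (y_j = y for all j) turns Σ_{j≠i} y_j into 4y, so 116 = 8y and y = 14.5.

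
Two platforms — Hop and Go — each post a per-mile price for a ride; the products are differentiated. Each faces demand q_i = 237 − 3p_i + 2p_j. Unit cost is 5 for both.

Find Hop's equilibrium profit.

10092

Hop's profit: π = (p_{Hop} − 5)(237 − 3p_{Hop} + 2p_{Go}).
∂π/∂p_{Hop} = 252 − 6p_{Hop} + 2p_{Go} = 0 ⇒ p_{Hop} = 42 + (1/3)p_{Go}.
By symmetry p_{Go} = p_{Hop}; substituting into the reaction function, (2/3)p_{Hop} = 42 and p_{Hop} = 63.
q_{Hop} = 237 − 3·63 + 2·63 = 174.
Profit = (63 − 5)·174 = 10092.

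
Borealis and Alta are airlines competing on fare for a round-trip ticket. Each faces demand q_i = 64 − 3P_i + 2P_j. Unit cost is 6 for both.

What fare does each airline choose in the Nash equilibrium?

Borealis's profit: π = (P_{Borealis} − 6)(64 − 3P_{Borealis} + 2P_{Alta}).
∂π/∂P_{Borealis} = 82 − 6P_{Borealis} + 2P_{Alta} = 0 ⇒ P_{Borealis} = 41/3 + (1/3)P_{Alta}.
Setting P_{Borealis} = P_{Alta} in the reaction function: P_{Borealis} = 41/3 + (1/3)P_{Borealis}, so P_{Borealis} = (41/3) / (2/3) = 20.5.

20.5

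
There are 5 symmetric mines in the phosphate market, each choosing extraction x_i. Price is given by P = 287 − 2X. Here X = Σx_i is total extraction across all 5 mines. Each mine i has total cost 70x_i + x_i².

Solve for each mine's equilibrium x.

15.5

A representative mine's profit is π_i = x_i(287 − 2X) − 70x_i − x_i², with X = x_i + Σ_{j≠i} x_j.
First-order condition: 217 − 6x_i − 2Σ_{j≠i} x_j = 0.
Imposing symmetry (x_j = x for all j) turns Σ_{j≠i} x_j into 4x, so 217 = 14x and x = 15.5.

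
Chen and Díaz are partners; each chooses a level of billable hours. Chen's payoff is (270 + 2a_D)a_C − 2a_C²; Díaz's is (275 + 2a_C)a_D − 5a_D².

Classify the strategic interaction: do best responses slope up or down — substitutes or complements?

Expanding Chen's payoff: 270a_C + 2a_Da_C − 2a_C².
∂π/∂a_C = 270 + 2a_D − 4a_C = 0, so a_C = 67.5 + 0.5a_D.
The best-response slope da_C/da_D = 0.5 > 0: the reaction function is upward-sloping, so the choices are strategic complements.

strategic complements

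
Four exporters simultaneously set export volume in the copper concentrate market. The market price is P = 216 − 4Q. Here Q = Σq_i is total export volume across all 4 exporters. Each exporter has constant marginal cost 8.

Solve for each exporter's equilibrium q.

10.4

A representative exporter's profit is π_i = q_i(216 − 4Q) − 8q_i, with Q = q_i + Σ_{j≠i} q_j.
First-order condition: 208 − 8q_i − 4Σ_{j≠i} q_j = 0.
With identical exporters, set every q_j = q: then 208 − 8q − 12q = 0, i.e. q = 208/20 = 10.4.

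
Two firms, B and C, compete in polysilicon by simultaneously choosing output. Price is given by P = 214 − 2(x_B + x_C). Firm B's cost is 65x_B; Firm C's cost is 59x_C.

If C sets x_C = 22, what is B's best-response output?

Firm B's profit: π = x_B(214 − 2(x_B + x_C)) − 65x_B.
∂π/∂x_B = 149 − 4x_B − 2x_C = 0, so x_B = 37.25 − 0.5x_C.
At x_C = 22: x_B = 37.25 − 0.5·22 = 26.25.

26.25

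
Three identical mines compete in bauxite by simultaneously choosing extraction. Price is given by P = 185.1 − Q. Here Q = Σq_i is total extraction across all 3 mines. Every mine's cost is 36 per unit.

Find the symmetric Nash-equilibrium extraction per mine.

A representative mine's profit is π_i = q_i(185.1 − Q) − 36q_i, with Q = q_i + Σ_{j≠i} q_j.
First-order condition: 149.1 − 2q_i − Σ_{j≠i} q_j = 0.
With identical mines, set every q_j = q: then 149.1 − 2q − 2q = 0, i.e. q = 149.1/4 = 37.275.

37.275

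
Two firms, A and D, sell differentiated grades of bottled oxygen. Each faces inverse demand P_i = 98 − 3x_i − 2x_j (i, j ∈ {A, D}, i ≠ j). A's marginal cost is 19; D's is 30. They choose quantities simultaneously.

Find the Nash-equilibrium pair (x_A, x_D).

Firm A's profit: π = x_A(98 − 3x_A − 2x_D) − 19x_A.
∂π/∂x_A = 79 − 6x_A − 2x_D = 0 ⇒ x_A = 79/6 − (1/3)x_D.
Similarly x_D = 34/3 − (1/3)x_A.
Solving the two reaction functions simultaneously: (1 − (−1/3)(−1/3))x_A = 79/6 − (1/3)·(34/3), so (8/9)x_A = 169/18 and x_A = 10.5625.
Then x_D = 34/3 − (1/3)·10.5625 = 7.8125.

10.5625, 7.8125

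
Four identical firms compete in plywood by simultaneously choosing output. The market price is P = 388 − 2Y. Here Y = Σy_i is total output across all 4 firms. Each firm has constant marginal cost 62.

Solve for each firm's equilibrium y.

A representative firm's profit is π_i = y_i(388 − 2Y) − 62y_i, with Y = y_i + Σ_{j≠i} y_j.
First-order condition: 326 − 4y_i − 2Σ_{j≠i} y_j = 0.
In a symmetric equilibrium every firm chooses the same y, so Σ_{j≠i} y_j = 3y. The condition becomes 326 − 10y = 0, giving y = 326/10 = 32.6.

32.6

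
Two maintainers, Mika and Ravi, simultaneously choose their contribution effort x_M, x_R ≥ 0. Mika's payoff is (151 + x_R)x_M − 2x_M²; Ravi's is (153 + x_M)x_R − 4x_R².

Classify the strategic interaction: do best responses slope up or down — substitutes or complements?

strategic complements

Expanding Mika's payoff: 151x_M + x_Rx_M − 2x_M².
∂π/∂x_M = 151 + x_R − 4x_M = 0, so x_M = 37.75 + 0.25x_R.
The best-response slope dx_M/dx_R = 0.25 > 0: the reaction function is upward-sloping, so the choices are strategic complements.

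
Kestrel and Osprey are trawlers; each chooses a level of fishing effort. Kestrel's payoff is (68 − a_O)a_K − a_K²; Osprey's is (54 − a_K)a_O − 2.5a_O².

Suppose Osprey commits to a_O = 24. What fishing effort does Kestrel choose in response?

22

Expanding Kestrel's payoff: 68a_K − a_Oa_K − a_K².
∂π/∂a_K = 68 − a_O − 2a_K = 0, so a_K = 34 − 0.5a_O.
At a_O = 24: a_K = 34 − 0.5·24 = 22.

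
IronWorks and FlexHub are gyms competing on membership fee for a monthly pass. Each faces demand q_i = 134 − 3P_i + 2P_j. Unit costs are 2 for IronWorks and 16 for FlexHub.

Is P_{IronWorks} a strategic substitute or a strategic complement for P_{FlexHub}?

strategic complements

IronWorks's profit: π = (P_{IronWorks} − 2)(134 − 3P_{IronWorks} + 2P_{FlexHub}).
∂π/∂P_{IronWorks} = 140 − 6P_{IronWorks} + 2P_{FlexHub} = 0 ⇒ P_{IronWorks} = 70/3 + (1/3)P_{FlexHub}.
The best-response slope dP_{IronWorks}/dP_{FlexHub} = 1/3 > 0: the reaction function is upward-sloping, so the choices are strategic complements.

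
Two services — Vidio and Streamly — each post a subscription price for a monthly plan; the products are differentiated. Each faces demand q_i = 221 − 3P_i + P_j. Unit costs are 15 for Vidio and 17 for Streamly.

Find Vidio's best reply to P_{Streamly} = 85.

58.5

Vidio's profit: π = (P_{Vidio} − 15)(221 − 3P_{Vidio} + P_{Streamly}).
∂π/∂P_{Vidio} = 266 − 6P_{Vidio} + P_{Streamly} = 0 ⇒ P_{Vidio} = 133/3 + (1/6)P_{Streamly}.
At P_{Streamly} = 85: P_{Vidio} = 133/3 + (1/6)·85 = 58.5.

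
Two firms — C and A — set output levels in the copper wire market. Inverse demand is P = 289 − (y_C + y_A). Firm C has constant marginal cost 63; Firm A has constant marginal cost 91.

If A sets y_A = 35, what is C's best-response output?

Firm C's profit: π = y_C(289 − (y_C + y_A)) − 63y_C.
∂π/∂y_C = 226 − 2y_C − y_A = 0, so y_C = 113 − 0.5y_A.
At y_A = 35: y_C = 113 − 0.5·35 = 95.5.

95.5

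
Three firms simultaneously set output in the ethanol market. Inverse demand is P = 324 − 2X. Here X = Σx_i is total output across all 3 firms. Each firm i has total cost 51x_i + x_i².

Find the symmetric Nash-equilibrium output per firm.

27.3

A representative firm's profit is π_i = x_i(324 − 2X) − 51x_i − x_i², with X = x_i + Σ_{j≠i} x_j.
First-order condition: 273 − 6x_i − 2Σ_{j≠i} x_j = 0.
In a symmetric equilibrium every firm chooses the same x, so Σ_{j≠i} x_j = 2x. The condition becomes 273 − 10x = 0, giving x = 273/10 = 27.3.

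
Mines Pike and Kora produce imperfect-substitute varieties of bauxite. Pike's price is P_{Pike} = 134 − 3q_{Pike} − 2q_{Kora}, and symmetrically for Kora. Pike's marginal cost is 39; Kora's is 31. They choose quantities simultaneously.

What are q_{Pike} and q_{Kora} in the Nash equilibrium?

Mine Pike's profit: π = q_{Pike}(134 − 3q_{Pike} − 2q_{Kora}) − 39q_{Pike}.
∂π/∂q_{Pike} = 95 − 6q_{Pike} − 2q_{Kora} = 0 ⇒ q_{Pike} = 95/6 − (1/3)q_{Kora}.
Similarly q_{Kora} = 103/6 − (1/3)q_{Pike}.
Substituting the second reaction function into the first: q_{Pike} = 95/6 − (1/3)(103/6 − (1/3)q_{Pike}), which gives (8/9)q_{Pike} = 91/9 ⇒ q_{Pike} = 11.375.
Then q_{Kora} = 103/6 − (1/3)·11.375 = 13.375.

11.375, 13.375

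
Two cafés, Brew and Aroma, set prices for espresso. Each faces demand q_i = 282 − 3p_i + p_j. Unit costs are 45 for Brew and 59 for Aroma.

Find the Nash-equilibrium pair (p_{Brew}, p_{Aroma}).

84.6, 90.6

Brew's profit: π = (p_{Brew} − 45)(282 − 3p_{Brew} + p_{Aroma}).
∂π/∂p_{Brew} = 417 − 6p_{Brew} + p_{Aroma} = 0 ⇒ p_{Brew} = 69.5 + (1/6)p_{Aroma}.
Similarly p_{Aroma} = 76.5 + (1/6)p_{Brew}.
Substituting the second reaction function into the first: p_{Brew} = 69.5 + (1/6)(76.5 + (1/6)p_{Brew}), which gives (35/36)p_{Brew} = 82.25 ⇒ p_{Brew} = 84.6.
Then p_{Aroma} = 76.5 + (1/6)·84.6 = 90.6.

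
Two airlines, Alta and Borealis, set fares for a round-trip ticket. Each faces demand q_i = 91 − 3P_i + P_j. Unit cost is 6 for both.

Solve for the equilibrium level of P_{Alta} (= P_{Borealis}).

Alta's profit: π = (P_{Alta} − 6)(91 − 3P_{Alta} + P_{Borealis}).
∂π/∂P_{Alta} = 109 − 6P_{Alta} + P_{Borealis} = 0 ⇒ P_{Alta} = 109/6 + (1/6)P_{Borealis}.
Setting P_{Alta} = P_{Borealis} in the reaction function: P_{Alta} = 109/6 + (1/6)P_{Alta}, so P_{Alta} = (109/6) / (5/6) = 21.8.

21.8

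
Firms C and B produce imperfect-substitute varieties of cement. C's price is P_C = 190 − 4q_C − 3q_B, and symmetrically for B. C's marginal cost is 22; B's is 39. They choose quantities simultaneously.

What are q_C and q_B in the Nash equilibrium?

Firm C's profit: π = q_C(190 − 4q_C − 3q_B) − 22q_C.
∂π/∂q_C = 168 − 8q_C − 3q_B = 0 ⇒ q_C = 21 − 0.375q_B.
Similarly q_B = 18.875 − 0.375q_C.
Solving the two reaction functions simultaneously: (1 − (−0.375)(−0.375))q_C = 21 − 0.375·18.875, so (55/64)q_C = 891/64 and q_C = 16.2.
Then q_B = 18.875 − 0.375·16.2 = 12.8.

16.2, 12.8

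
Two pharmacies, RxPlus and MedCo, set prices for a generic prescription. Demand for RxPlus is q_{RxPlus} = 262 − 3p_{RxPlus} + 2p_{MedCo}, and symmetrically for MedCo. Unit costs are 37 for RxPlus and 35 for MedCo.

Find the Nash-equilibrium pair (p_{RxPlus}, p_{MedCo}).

92.875, 92.125

RxPlus's profit: π = (p_{RxPlus} − 37)(262 − 3p_{RxPlus} + 2p_{MedCo}).
∂π/∂p_{RxPlus} = 373 − 6p_{RxPlus} + 2p_{MedCo} = 0 ⇒ p_{RxPlus} = 373/6 + (1/3)p_{MedCo}.
Similarly p_{MedCo} = 367/6 + (1/3)p_{RxPlus}.
Substituting the second reaction function into the first: p_{RxPlus} = 373/6 + (1/3)(367/6 + (1/3)p_{RxPlus}), which gives (8/9)p_{RxPlus} = 743/9 ⇒ p_{RxPlus} = 92.875.
Then p_{MedCo} = 367/6 + (1/3)·92.875 = 92.125.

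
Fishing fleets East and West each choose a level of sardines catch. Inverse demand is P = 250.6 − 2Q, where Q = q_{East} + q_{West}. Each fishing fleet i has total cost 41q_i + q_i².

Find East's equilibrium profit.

Fishing fleet East's profit: π = q_{East}(250.6 − 2(q_{East} + q_{West})) − 41q_{East} − q_{East}².
∂π/∂q_{East} = 209.6 − 6q_{East} − 2q_{West} = 0, so q_{East} = 524/15 − (1/3)q_{West}.
The game is symmetric, so in equilibrium q_{West} = q_{East}: the reaction function gives (4/3)q_{East} = 524/15, hence q_{East} = 26.2.
Price P = 250.6 − 2·52.4 = 145.8.
East's profit: (145.8 − 41)·26.2 − (26.2)² = 2059.32.

2059.32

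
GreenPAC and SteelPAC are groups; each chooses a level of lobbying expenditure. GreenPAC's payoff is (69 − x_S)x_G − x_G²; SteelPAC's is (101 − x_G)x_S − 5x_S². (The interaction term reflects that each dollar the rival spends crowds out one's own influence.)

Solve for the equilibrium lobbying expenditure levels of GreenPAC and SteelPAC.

31, 7

Expanding GreenPAC's payoff: 69x_G − x_Sx_G − x_G².
∂π/∂x_G = 69 − x_S − 2x_G = 0, so x_G = 34.5 − 0.5x_S.
Likewise for SteelPAC: x_S = 10.1 − 0.1x_G.
Substituting the second reaction function into the first: x_G = 34.5 − 0.5(10.1 − 0.1x_G), which gives 0.95x_G = 29.45 ⇒ x_G = 31.
Then x_S = 10.1 − 0.1·31 = 7.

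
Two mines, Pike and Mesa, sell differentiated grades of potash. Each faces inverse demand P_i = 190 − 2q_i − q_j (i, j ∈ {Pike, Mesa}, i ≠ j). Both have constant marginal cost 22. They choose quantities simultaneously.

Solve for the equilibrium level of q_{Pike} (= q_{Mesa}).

Mine Pike's profit: π = q_{Pike}(190 − 2q_{Pike} − q_{Mesa}) − 22q_{Pike}.
∂π/∂q_{Pike} = 168 − 4q_{Pike} − q_{Mesa} = 0 ⇒ q_{Pike} = 42 − 0.25q_{Mesa}.
By symmetry q_{Mesa} = q_{Pike}; substituting into the reaction function, 1.25q_{Pike} = 42 and q_{Pike} = 33.6.

33.6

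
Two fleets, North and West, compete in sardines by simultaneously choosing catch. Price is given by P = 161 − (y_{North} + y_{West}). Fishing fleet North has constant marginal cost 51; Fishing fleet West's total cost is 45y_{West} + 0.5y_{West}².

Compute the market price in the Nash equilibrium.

93.8

Fishing fleet North's profit: π = y_{North}(161 − (y_{North} + y_{West})) − 51y_{North}.
∂π/∂y_{North} = 110 − 2y_{North} − y_{West} = 0, so y_{North} = 55 − 0.5y_{West}.
For West: ∂π/∂y_{West} = 116 − 3y_{West} − y_{North} = 0 ⇒ y_{West} = 116/3 − (1/3)y_{North}.
Solving the two reaction functions simultaneously: (1 − (−0.5)(−1/3))y_{North} = 55 − 0.5·(116/3), so (5/6)y_{North} = 107/3 and y_{North} = 42.8.
Then y_{West} = 116/3 − (1/3)·42.8 = 24.4.
Equilibrium price: P = 161 − 67.2 = 93.8.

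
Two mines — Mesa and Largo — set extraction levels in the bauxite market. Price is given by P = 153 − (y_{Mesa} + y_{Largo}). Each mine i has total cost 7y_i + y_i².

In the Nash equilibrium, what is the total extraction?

58.4

Mine Mesa's profit: π = y_{Mesa}(153 − (y_{Mesa} + y_{Largo})) − 7y_{Mesa} − y_{Mesa}².
∂π/∂y_{Mesa} = 146 − 4y_{Mesa} − y_{Largo} = 0, so y_{Mesa} = 36.5 − 0.25y_{Largo}.
Setting y_{Mesa} = y_{Largo} in the reaction function: y_{Mesa} = 36.5 − 0.25y_{Mesa}, so y_{Mesa} = 36.5 / 1.25 = 29.2.
Total extraction: 29.2 + 29.2 = 58.4.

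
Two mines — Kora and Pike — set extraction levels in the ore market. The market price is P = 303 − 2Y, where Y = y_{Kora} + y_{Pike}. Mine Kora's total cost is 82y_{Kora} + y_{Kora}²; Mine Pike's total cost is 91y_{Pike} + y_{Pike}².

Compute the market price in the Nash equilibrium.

194.75

Mine Kora's profit: π = y_{Kora}(303 − 2(y_{Kora} + y_{Pike})) − 82y_{Kora} − y_{Kora}².
∂π/∂y_{Kora} = 221 − 6y_{Kora} − 2y_{Pike} = 0, so y_{Kora} = 221/6 − (1/3)y_{Pike}.
By the same steps for Pike: y_{Pike} = 106/3 − (1/3)y_{Kora}.
Solving the two reaction functions simultaneously: (1 − (−1/3)(−1/3))y_{Kora} = 221/6 − (1/3)·(106/3), so (8/9)y_{Kora} = 451/18 and y_{Kora} = 28.1875.
Then y_{Pike} = 106/3 − (1/3)·28.1875 = 25.9375.
Equilibrium price: P = 303 − 2·54.125 = 194.75.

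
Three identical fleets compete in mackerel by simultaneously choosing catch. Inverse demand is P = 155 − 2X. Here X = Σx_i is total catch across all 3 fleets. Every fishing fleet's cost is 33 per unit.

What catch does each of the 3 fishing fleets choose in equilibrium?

15.25

A representative fishing fleet's profit is π_i = x_i(155 − 2X) − 33x_i, with X = x_i + Σ_{j≠i} x_j.
First-order condition: 122 − 4x_i − 2Σ_{j≠i} x_j = 0.
In a symmetric equilibrium every fishing fleet chooses the same x, so Σ_{j≠i} x_j = 2x. The condition becomes 122 − 8x = 0, giving x = 122/8 = 15.25.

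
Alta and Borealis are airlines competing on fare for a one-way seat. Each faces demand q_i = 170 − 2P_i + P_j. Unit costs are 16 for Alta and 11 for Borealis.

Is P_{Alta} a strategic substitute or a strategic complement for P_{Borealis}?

Alta's profit: π = (P_{Alta} − 16)(170 − 2P_{Alta} + P_{Borealis}).
∂π/∂P_{Alta} = 202 − 4P_{Alta} + P_{Borealis} = 0 ⇒ P_{Alta} = 50.5 + 0.25P_{Borealis}.
The best-response slope dP_{Alta}/dP_{Borealis} = 0.25 > 0: the reaction function is upward-sloping, so the choices are strategic complements.

strategic complements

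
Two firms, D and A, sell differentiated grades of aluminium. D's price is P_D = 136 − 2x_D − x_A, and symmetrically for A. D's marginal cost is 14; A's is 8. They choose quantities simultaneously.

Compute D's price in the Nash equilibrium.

Firm D's profit: π = x_D(136 − 2x_D − x_A) − 14x_D.
∂π/∂x_D = 122 − 4x_D − x_A = 0 ⇒ x_D = 30.5 − 0.25x_A.
Similarly x_A = 32 − 0.25x_D.
Plugging x_A into D's best response: x_D = 30.5 − 0.25(32 − 0.25x_D) ⇒ 0.9375x_D = 22.5, so x_D = 24.
Then x_A = 32 − 0.25·24 = 26.
P_D = 136 − 2·24 − 26 = 62.

62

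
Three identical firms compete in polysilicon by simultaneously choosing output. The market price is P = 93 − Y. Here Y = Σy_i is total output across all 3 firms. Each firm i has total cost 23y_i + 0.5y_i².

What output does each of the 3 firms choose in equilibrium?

A representative firm's profit is π_i = y_i(93 − Y) − 23y_i − 0.5y_i², with Y = y_i + Σ_{j≠i} y_j.
First-order condition: 70 − 3y_i − Σ_{j≠i} y_j = 0.
In a symmetric equilibrium every firm chooses the same y, so Σ_{j≠i} y_j = 2y. The condition becomes 70 − 5y = 0, giving y = 70/5 = 14.

14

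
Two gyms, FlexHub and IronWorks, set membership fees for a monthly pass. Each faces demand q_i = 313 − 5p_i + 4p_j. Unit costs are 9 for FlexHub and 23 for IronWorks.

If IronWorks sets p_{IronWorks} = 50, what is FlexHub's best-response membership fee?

FlexHub's profit: π = (p_{FlexHub} − 9)(313 − 5p_{FlexHub} + 4p_{IronWorks}).
∂π/∂p_{FlexHub} = 358 − 10p_{FlexHub} + 4p_{IronWorks} = 0 ⇒ p_{FlexHub} = 35.8 + 0.4p_{IronWorks}.
At p_{IronWorks} = 50: p_{FlexHub} = 35.8 + 0.4·50 = 55.8.

55.8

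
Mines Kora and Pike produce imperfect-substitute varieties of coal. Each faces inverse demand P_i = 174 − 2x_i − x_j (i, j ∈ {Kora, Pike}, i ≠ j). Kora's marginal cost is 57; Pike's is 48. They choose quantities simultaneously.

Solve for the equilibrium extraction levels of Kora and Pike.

22.8, 25.8

Mine Kora's profit: π = x_{Kora}(174 − 2x_{Kora} − x_{Pike}) − 57x_{Kora}.
∂π/∂x_{Kora} = 117 − 4x_{Kora} − x_{Pike} = 0 ⇒ x_{Kora} = 29.25 − 0.25x_{Pike}.
Similarly x_{Pike} = 31.5 − 0.25x_{Kora}.
Substituting the second reaction function into the first: x_{Kora} = 29.25 − 0.25(31.5 − 0.25x_{Kora}), which gives 0.9375x_{Kora} = 21.375 ⇒ x_{Kora} = 22.8.
Then x_{Pike} = 31.5 − 0.25·22.8 = 25.8.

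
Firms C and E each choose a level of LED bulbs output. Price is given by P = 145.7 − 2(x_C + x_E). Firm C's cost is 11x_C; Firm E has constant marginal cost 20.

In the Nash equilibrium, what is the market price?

Firm C's profit: π = x_C(145.7 − 2(x_C + x_E)) − 11x_C.
∂π/∂x_C = 134.7 − 4x_C − 2x_E = 0, so x_C = 33.675 − 0.5x_E.
By the same steps for E: x_E = 31.425 − 0.5x_C.
Solving the two reaction functions simultaneously: (1 − (−0.5)(−0.5))x_C = 33.675 − 0.5·31.425, so 0.75x_C = 17.9625 and x_C = 23.95.
Then x_E = 31.425 − 0.5·23.95 = 19.45.
Equilibrium price: P = 145.7 − 2·43.4 = 58.9.

58.9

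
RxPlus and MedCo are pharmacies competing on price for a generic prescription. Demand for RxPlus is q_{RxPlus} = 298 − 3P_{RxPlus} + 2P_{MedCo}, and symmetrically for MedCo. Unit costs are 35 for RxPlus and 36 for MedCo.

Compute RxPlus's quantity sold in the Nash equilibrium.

RxPlus's profit: π = (P_{RxPlus} − 35)(298 − 3P_{RxPlus} + 2P_{MedCo}).
∂π/∂P_{RxPlus} = 403 − 6P_{RxPlus} + 2P_{MedCo} = 0 ⇒ P_{RxPlus} = 403/6 + (1/3)P_{MedCo}.
Similarly P_{MedCo} = 203/3 + (1/3)P_{RxPlus}.
Solving the two reaction functions simultaneously: (1 − (1/3)(1/3))P_{RxPlus} = 403/6 + (1/3)·(203/3), so (8/9)P_{RxPlus} = 1615/18 and P_{RxPlus} = 100.9375.
Then P_{MedCo} = 203/3 + (1/3)·100.9375 = 101.3125.
q_{RxPlus} = 298 − 3·100.9375 + 2·101.3125 = 197.8125.

197.8125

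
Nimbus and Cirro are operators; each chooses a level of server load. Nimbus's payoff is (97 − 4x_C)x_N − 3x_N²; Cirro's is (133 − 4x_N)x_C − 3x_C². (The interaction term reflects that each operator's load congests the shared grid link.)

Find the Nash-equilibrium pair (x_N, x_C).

2.5, 20.5

Expanding Nimbus's payoff: 97x_N − 4x_Cx_N − 3x_N².
∂π/∂x_N = 97 − 4x_C − 6x_N = 0, so x_N = 97/6 − (2/3)x_C.
Likewise for Cirro: x_C = 133/6 − (2/3)x_N.
Solving the two reaction functions simultaneously: (1 − (−2/3)(−2/3))x_N = 97/6 − (2/3)·(133/6), so (5/9)x_N = 25/18 and x_N = 2.5.
Then x_C = 133/6 − (2/3)·2.5 = 20.5.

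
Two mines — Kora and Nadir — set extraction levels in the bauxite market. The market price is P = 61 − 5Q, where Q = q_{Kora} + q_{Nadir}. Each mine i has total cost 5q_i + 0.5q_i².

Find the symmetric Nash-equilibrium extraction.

Mine Kora's profit: π = q_{Kora}(61 − 5(q_{Kora} + q_{Nadir})) − 5q_{Kora} − 0.5q_{Kora}².
∂π/∂q_{Kora} = 56 − 11q_{Kora} − 5q_{Nadir} = 0, so q_{Kora} = 56/11 − (5/11)q_{Nadir}.
Setting q_{Kora} = q_{Nadir} in the reaction function: q_{Kora} = 56/11 − (5/11)q_{Kora}, so q_{Kora} = (56/11) / (16/11) = 3.5.

3.5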